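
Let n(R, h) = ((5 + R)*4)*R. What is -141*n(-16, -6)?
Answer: -99264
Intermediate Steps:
n(R, h) = R*(20 + 4*R) (n(R, h) = (20 + 4*R)*R = R*(20 + 4*R))
-141*n(-16, -6) = -564*(-16)*(5 - 16) = -564*(-16)*(-11) = -141*704 = -99264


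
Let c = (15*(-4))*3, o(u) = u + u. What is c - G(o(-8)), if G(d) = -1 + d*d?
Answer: -435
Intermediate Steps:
o(u) = 2*u
c = -180 (c = -60*3 = -180)
G(d) = -1 + d²
c - G(o(-8)) = -180 - (-1 + (2*(-8))²) = -180 - (-1 + (-16)²) = -180 - (-1 + 256) = -180 - 1*255 = -180 - 255 = -435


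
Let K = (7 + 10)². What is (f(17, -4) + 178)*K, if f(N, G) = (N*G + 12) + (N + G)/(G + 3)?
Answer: 31501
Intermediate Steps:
K = 289 (K = 17² = 289)
f(N, G) = 12 + G*N + (G + N)/(3 + G) (f(N, G) = (G*N + 12) + (G + N)/(3 + G) = (12 + G*N) + (G + N)/(3 + G) = 12 + G*N + (G + N)/(3 + G))
(f(17, -4) + 178)*K = ((36 + 17 + 13*(-4) + 17*(-4)² + 3*(-4)*17)/(3 - 4) + 178)*289 = ((36 + 17 - 52 + 17*16 - 204)/(-1) + 178)*289 = (-(36 + 17 - 52 + 272 - 204) + 178)*289 = (-1*69 + 178)*289 = (-69 + 178)*289 = 109*289 = 31501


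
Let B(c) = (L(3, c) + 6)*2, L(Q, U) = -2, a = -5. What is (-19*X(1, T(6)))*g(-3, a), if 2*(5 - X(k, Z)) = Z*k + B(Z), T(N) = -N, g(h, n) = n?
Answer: 380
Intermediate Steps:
B(c) = 8 (B(c) = (-2 + 6)*2 = 4*2 = 8)
X(k, Z) = 1 - Z*k/2 (X(k, Z) = 5 - (Z*k + 8)/2 = 5 - (8 + Z*k)/2 = 5 + (-4 - Z*k/2) = 1 - Z*k/2)
(-19*X(1, T(6)))*g(-3, a) = -19*(1 - 1/2*(-1*6)*1)*(-5) = -19*(1 - 1/2*(-6)*1)*(-5) = -19*(1 + 3)*(-5) = -19*4*(-5) = -76*(-5) = 380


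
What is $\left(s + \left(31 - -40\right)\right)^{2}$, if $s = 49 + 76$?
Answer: $38416$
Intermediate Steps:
$s = 125$
$\left(s + \left(31 - -40\right)\right)^{2} = \left(125 + \left(31 - -40\right)\right)^{2} = \left(125 + \left(31 + 40\right)\right)^{2} = \left(125 + 71\right)^{2} = 196^{2} = 38416$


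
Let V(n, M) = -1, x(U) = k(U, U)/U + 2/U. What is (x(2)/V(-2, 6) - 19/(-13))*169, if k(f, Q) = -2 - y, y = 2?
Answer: 416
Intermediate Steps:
k(f, Q) = -4 (k(f, Q) = -2 - 1*2 = -2 - 2 = -4)
x(U) = -2/U (x(U) = -4/U + 2/U = -2/U)
(x(2)/V(-2, 6) - 19/(-13))*169 = (-2/2/(-1) - 19/(-13))*169 = (-2*½*(-1) - 19*(-1/13))*169 = (-1*(-1) + 19/13)*169 = (1 + 19/13)*169 = (32/13)*169 = 416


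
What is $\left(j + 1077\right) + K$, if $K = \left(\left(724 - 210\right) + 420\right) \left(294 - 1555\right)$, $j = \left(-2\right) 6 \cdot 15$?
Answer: $-1176877$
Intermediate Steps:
$j = -180$ ($j = \left(-12\right) 15 = -180$)
$K = -1177774$ ($K = \left(514 + 420\right) \left(-1261\right) = 934 \left(-1261\right) = -1177774$)
$\left(j + 1077\right) + K = \left(-180 + 1077\right) - 1177774 = 897 - 1177774 = -1176877$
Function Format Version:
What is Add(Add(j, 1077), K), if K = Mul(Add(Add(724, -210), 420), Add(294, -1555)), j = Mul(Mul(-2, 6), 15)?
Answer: -1176877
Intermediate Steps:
j = -180 (j = Mul(-12, 15) = -180)
K = -1177774 (K = Mul(Add(514, 420), -1261) = Mul(934, -1261) = -1177774)
Add(Add(j, 1077), K) = Add(Add(-180, 1077), -1177774) = Add(897, -1177774) = -1176877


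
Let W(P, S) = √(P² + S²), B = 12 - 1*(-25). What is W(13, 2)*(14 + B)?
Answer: 51*√173 ≈ 670.80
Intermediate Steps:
B = 37 (B = 12 + 25 = 37)
W(13, 2)*(14 + B) = √(13² + 2²)*(14 + 37) = √(169 + 4)*51 = √173*51 = 51*√173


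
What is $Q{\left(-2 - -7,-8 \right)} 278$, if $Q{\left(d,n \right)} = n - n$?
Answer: $0$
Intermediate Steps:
$Q{\left(d,n \right)} = 0$
$Q{\left(-2 - -7,-8 \right)} 278 = 0 \cdot 278 = 0$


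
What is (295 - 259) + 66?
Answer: 102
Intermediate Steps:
(295 - 259) + 66 = 36 + 66 = 102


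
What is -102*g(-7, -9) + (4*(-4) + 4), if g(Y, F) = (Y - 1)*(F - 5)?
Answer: -11436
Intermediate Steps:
g(Y, F) = (-1 + Y)*(-5 + F)
-102*g(-7, -9) + (4*(-4) + 4) = -102*(5 - 1*(-9) - 5*(-7) - 9*(-7)) + (4*(-4) + 4) = -102*(5 + 9 + 35 + 63) + (-16 + 4) = -102*112 - 12 = -11424 - 12 = -11436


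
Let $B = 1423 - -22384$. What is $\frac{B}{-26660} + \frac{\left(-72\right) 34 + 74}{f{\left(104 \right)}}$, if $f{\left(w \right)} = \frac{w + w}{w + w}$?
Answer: $- \frac{63314647}{26660} \approx -2374.9$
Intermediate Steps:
$B = 23807$ ($B = 1423 + 22384 = 23807$)
$f{\left(w \right)} = 1$ ($f{\left(w \right)} = \frac{2 w}{2 w} = 2 w \frac{1}{2 w} = 1$)
$\frac{B}{-26660} + \frac{\left(-72\right) 34 + 74}{f{\left(104 \right)}} = \frac{23807}{-26660} + \frac{\left(-72\right) 34 + 74}{1} = 23807 \left(- \frac{1}{26660}\right) + \left(-2448 + 74\right) 1 = - \frac{23807}{26660} - 2374 = - \frac{63314647}{26660}$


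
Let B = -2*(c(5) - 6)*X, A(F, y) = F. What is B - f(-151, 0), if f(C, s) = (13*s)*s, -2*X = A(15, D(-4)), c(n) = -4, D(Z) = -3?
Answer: -150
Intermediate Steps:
X = -15/2 (X = -1/2*15 = -15/2 ≈ -7.5000)
f(C, s) = 13*s**2
B = -150 (B = -2*(-4 - 6)*(-15)/2 = -2*(-10)*(-15)/2 = -(-20)*(-15)/2 = -1*150 = -150)
B - f(-151, 0) = -150 - 13*0**2 = -150 - 13*0 = -150 - 1*0 = -150 + 0 = -150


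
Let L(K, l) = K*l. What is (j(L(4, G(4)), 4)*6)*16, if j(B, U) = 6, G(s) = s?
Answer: 576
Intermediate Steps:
(j(L(4, G(4)), 4)*6)*16 = (6*6)*16 = 36*16 = 576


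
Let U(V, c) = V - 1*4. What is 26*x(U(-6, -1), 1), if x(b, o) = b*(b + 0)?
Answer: 2600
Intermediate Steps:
U(V, c) = -4 + V (U(V, c) = V - 4 = -4 + V)
x(b, o) = b² (x(b, o) = b*b = b²)
26*x(U(-6, -1), 1) = 26*(-4 - 6)² = 26*(-10)² = 26*100 = 2600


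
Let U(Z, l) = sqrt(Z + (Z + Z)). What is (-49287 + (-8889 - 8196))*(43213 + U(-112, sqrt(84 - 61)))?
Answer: -2868133236 - 265488*I*sqrt(21) ≈ -2.8681e+9 - 1.2166e+6*I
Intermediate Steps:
U(Z, l) = sqrt(3)*sqrt(Z) (U(Z, l) = sqrt(Z + 2*Z) = sqrt(3*Z) = sqrt(3)*sqrt(Z))
(-49287 + (-8889 - 8196))*(43213 + U(-112, sqrt(84 - 61))) = (-49287 + (-8889 - 8196))*(43213 + sqrt(3)*sqrt(-112)) = (-49287 - 17085)*(43213 + sqrt(3)*(4*I*sqrt(7))) = -66372*(43213 + 4*I*sqrt(21)) = -2868133236 - 265488*I*sqrt(21)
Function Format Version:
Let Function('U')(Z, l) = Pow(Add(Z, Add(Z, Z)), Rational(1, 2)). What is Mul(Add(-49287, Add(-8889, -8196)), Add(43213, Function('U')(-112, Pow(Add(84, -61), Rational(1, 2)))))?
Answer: Add(-2868133236, Mul(-265488, I, Pow(21, Rational(1, 2)))) ≈ Add(-2.8681e+9, Mul(-1.2166e+6, I))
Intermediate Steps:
Function('U')(Z, l) = Mul(Pow(3, Rational(1, 2)), Pow(Z, Rational(1, 2))) (Function('U')(Z, l) = Pow(Add(Z, Mul(2, Z)), Rational(1, 2)) = Pow(Mul(3, Z), Rational(1, 2)) = Mul(Pow(3, Rational(1, 2)), Pow(Z, Rational(1, 2))))
Mul(Add(-49287, Add(-8889, -8196)), Add(43213, Function('U')(-112, Pow(Add(84, -61), Rational(1, 2))))) = Mul(Add(-49287, Add(-8889, -8196)), Add(43213, Mul(Pow(3, Rational(1, 2)), Pow(-112, Rational(1, 2))))) = Mul(Add(-49287, -17085), Add(43213, Mul(Pow(3, Rational(1, 2)), Mul(4, I, Pow(7, Rational(1, 2)))))) = Mul(-66372, Add(43213, Mul(4, I, Pow(21, Rational(1, 2))))) = Add(-2868133236, Mul(-265488, I, Pow(21, Rational(1, 2))))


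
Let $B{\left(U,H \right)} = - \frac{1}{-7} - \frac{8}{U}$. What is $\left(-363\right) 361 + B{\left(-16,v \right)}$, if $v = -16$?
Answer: $- \frac{1834593}{14} \approx -1.3104 \cdot 10^{5}$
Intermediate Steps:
$B{\left(U,H \right)} = \frac{1}{7} - \frac{8}{U}$ ($B{\left(U,H \right)} = \left(-1\right) \left(- \frac{1}{7}\right) - \frac{8}{U} = \frac{1}{7} - \frac{8}{U}$)
$\left(-363\right) 361 + B{\left(-16,v \right)} = \left(-363\right) 361 + \frac{-56 - 16}{7 \left(-16\right)} = -131043 + \frac{1}{7} \left(- \frac{1}{16}\right) \left(-72\right) = -131043 + \frac{9}{14} = - \frac{1834593}{14}$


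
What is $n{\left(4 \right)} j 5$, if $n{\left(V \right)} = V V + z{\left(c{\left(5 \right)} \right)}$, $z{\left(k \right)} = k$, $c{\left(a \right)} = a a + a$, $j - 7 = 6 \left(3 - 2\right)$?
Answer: $2990$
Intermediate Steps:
$j = 13$ ($j = 7 + 6 \left(3 - 2\right) = 7 + 6 \cdot 1 = 7 + 6 = 13$)
$c{\left(a \right)} = a + a^{2}$ ($c{\left(a \right)} = a^{2} + a = a + a^{2}$)
$n{\left(V \right)} = 30 + V^{2}$ ($n{\left(V \right)} = V V + 5 \left(1 + 5\right) = V^{2} + 5 \cdot 6 = V^{2} + 30 = 30 + V^{2}$)
$n{\left(4 \right)} j 5 = \left(30 + 4^{2}\right) 13 \cdot 5 = \left(30 + 16\right) 13 \cdot 5 = 46 \cdot 13 \cdot 5 = 598 \cdot 5 = 2990$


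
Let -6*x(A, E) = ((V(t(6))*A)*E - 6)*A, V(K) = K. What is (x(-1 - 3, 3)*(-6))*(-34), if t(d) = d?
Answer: -10608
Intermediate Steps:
x(A, E) = -A*(-6 + 6*A*E)/6 (x(A, E) = -((6*A)*E - 6)*A/6 = -(6*A*E - 6)*A/6 = -(-6 + 6*A*E)*A/6 = -A*(-6 + 6*A*E)/6)
(x(-1 - 3, 3)*(-6))*(-34) = (((-1 - 3)*(1 - 1*(-1 - 3)*3))*(-6))*(-34) = (-4*(1 - 1*(-4)*3)*(-6))*(-34) = (-4*(1 + 12)*(-6))*(-34) = (-4*13*(-6))*(-34) = -52*(-6)*(-34) = 312*(-34) = -10608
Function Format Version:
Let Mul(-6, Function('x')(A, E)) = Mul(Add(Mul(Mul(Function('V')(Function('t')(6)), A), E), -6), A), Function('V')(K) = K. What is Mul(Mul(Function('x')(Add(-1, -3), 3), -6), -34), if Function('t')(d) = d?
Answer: -10608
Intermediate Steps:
Function('x')(A, E) = Mul(Rational(-1, 6), A, Add(-6, Mul(6, A, E))) (Function('x')(A, E) = Mul(Rational(-1, 6), Mul(Add(Mul(Mul(6, A), E), -6), A)) = Mul(Rational(-1, 6), Mul(Add(Mul(6, A, E), -6), A)) = Mul(Rational(-1, 6), Mul(Add(-6, Mul(6, A, E)), A)) = Mul(Rational(-1, 6), Mul(A, Add(-6, Mul(6, A, E)))) = Mul(Rational(-1, 6), A, Add(-6, Mul(6, A, E))))
Mul(Mul(Function('x')(Add(-1, -3), 3), -6), -34) = Mul(Mul(Mul(Add(-1, -3), Add(1, Mul(-1, Add(-1, -3), 3))), -6), -34) = Mul(Mul(Mul(-4, Add(1, Mul(-1, -4, 3))), -6), -34) = Mul(Mul(Mul(-4, Add(1, 12)), -6), -34) = Mul(Mul(Mul(-4, 13), -6), -34) = Mul(Mul(-52, -6), -34) = Mul(312, -34) = -10608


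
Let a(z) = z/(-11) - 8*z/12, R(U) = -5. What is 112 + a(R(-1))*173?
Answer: 25321/33 ≈ 767.30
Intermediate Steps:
a(z) = -25*z/33 (a(z) = z*(-1/11) - 8*z*(1/12) = -z/11 - 2*z/3 = -25*z/33)
112 + a(R(-1))*173 = 112 - 25/33*(-5)*173 = 112 + (125/33)*173 = 112 + 21625/33 = 25321/33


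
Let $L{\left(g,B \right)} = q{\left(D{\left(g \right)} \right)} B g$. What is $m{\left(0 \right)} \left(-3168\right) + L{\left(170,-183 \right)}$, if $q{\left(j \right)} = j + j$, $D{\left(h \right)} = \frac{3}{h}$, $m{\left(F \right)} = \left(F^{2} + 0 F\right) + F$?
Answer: $-1098$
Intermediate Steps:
$m{\left(F \right)} = F + F^{2}$ ($m{\left(F \right)} = \left(F^{2} + 0\right) + F = F^{2} + F = F + F^{2}$)
$q{\left(j \right)} = 2 j$
$L{\left(g,B \right)} = 6 B$ ($L{\left(g,B \right)} = 2 \frac{3}{g} B g = \frac{6}{g} B g = \frac{6 B}{g} g = 6 B$)
$m{\left(0 \right)} \left(-3168\right) + L{\left(170,-183 \right)} = 0 \left(1 + 0\right) \left(-3168\right) + 6 \left(-183\right) = 0 \cdot 1 \left(-3168\right) - 1098 = 0 \left(-3168\right) - 1098 = 0 - 1098 = -1098$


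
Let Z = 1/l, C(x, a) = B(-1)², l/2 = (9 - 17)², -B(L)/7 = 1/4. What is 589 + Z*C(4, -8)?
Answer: 1206321/2048 ≈ 589.02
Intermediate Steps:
B(L) = -7/4
l = 128 (l = 2*(9 - 17)² = 2*(-8)² = 2*64 = 128)
C(x, a) = 49/16 (C(x, a) = (-7/4)² = 49/16)
Z = 1/128 ≈ 0.0078125
589 + Z*C(4, -8) = 589 + (1/128)*(49/16) = 589 + 49/2048 = 1206321/2048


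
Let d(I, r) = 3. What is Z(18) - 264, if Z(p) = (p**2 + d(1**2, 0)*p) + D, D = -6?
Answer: 108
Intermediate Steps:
Z(p) = -6 + p**2 + 3*p (Z(p) = (p**2 + 3*p) - 6 = -6 + p**2 + 3*p)
Z(18) - 264 = (-6 + 18**2 + 3*18) - 264 = (-6 + 324 + 54) - 264 = 372 - 264 = 108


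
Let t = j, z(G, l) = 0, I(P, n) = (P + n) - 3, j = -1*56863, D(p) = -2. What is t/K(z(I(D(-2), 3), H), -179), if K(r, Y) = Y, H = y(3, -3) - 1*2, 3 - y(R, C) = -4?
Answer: 56863/179 ≈ 317.67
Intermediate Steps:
y(R, C) = 7 (y(R, C) = 3 - 1*(-4) = 3 + 4 = 7)
j = -56863
I(P, n) = -3 + P + n
H = 5 (H = 7 - 1*2 = 7 - 2 = 5)
t = -56863
t/K(z(I(D(-2), 3), H), -179) = -56863/(-179) = -56863*(-1/179) = 56863/179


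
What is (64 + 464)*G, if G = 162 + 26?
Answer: 99264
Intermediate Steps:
G = 188
(64 + 464)*G = (64 + 464)*188 = 528*188 = 99264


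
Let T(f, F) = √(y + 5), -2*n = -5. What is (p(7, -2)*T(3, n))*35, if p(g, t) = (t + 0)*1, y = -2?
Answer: -70*√3 ≈ -121.24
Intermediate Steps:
p(g, t) = t (p(g, t) = t*1 = t)
n = 5/2 (n = -½*(-5) = 5/2 ≈ 2.5000)
T(f, F) = √3 (T(f, F) = √(-2 + 5) = √3)
(p(7, -2)*T(3, n))*35 = -2*√3*35 = -70*√3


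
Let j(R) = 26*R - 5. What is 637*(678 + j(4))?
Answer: 494949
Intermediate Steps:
j(R) = -5 + 26*R
637*(678 + j(4)) = 637*(678 + (-5 + 26*4)) = 637*(678 + (-5 + 104)) = 637*(678 + 99) = 637*777 = 494949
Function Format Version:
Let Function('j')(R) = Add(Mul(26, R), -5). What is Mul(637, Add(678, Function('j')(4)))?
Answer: 494949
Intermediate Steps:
Function('j')(R) = Add(-5, Mul(26, R))
Mul(637, Add(678, Function('j')(4))) = Mul(637, Add(678, Add(-5, Mul(26, 4)))) = Mul(637, Add(678, Add(-5, 104))) = Mul(637, Add(678, 99)) = Mul(637, 777) = 494949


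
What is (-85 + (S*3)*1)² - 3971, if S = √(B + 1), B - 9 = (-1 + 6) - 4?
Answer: 3353 - 510*√11 ≈ 1661.5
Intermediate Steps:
B = 10 (B = 9 + ((-1 + 6) - 4) = 9 + (5 - 4) = 9 + 1 = 10)
S = √11 (S = √(10 + 1) = √11 ≈ 3.3166)
(-85 + (S*3)*1)² - 3971 = (-85 + (√11*3)*1)² - 3971 = (-85 + (3*√11)*1)² - 3971 = (-85 + 3*√11)² - 3971 = -3971 + (-85 + 3*√11)²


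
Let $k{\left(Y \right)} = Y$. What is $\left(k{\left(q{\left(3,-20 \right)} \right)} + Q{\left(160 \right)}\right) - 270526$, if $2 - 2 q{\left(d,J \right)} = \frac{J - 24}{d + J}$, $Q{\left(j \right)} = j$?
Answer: $- \frac{4596227}{17} \approx -2.7037 \cdot 10^{5}$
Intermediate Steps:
$q{\left(d,J \right)} = 1 - \frac{-24 + J}{2 \left(J + d\right)}$ ($q{\left(d,J \right)} = 1 - \frac{\left(J - 24\right) \frac{1}{d + J}}{2} = 1 - \frac{\left(-24 + J\right) \frac{1}{J + d}}{2} = 1 - \frac{\frac{1}{J + d} \left(-24 + J\right)}{2} = 1 - \frac{-24 + J}{2 \left(J + d\right)}$)
$\left(k{\left(q{\left(3,-20 \right)} \right)} + Q{\left(160 \right)}\right) - 270526 = \left(\frac{12 + 3 + \frac{1}{2} \left(-20\right)}{-20 + 3} + 160\right) - 270526 = \left(\frac{12 + 3 - 10}{-17} + 160\right) - 270526 = \left(\left(- \frac{1}{17}\right) 5 + 160\right) - 270526 = \left(- \frac{5}{17} + 160\right) - 270526 = \frac{2715}{17} - 270526 = - \frac{4596227}{17}$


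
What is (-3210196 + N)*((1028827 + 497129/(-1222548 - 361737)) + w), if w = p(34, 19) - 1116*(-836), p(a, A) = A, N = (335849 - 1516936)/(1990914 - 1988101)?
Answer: -5614109988635561530667/891318741 ≈ -6.2987e+12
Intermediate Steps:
N = -1181087/2813 ≈ -419.87
w = 932995 (w = 19 - 1116*(-836) = 19 + 932976 = 932995)
(-3210196 + N)*((1028827 + 497129/(-1222548 - 361737)) + w) = (-3210196 - 1181087/2813)*((1028827 + 497129/(-1222548 - 361737)) + 932995) = -9031462435*((1028827 + 497129/(-1584285)) + 932995)/2813 = -9031462435*((1028827 + 497129*(-1/1584285)) + 932995)/2813 = -9031462435*((1028827 - 497129/1584285) + 932995)/2813 = -9031462435*(1629954686566/1584285 + 932995)/2813 = -9031462435/2813*3108084670141/1584285 = -5614109988635561530667/891318741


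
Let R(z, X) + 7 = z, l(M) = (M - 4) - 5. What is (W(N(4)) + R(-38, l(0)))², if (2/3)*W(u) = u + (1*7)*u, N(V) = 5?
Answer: 225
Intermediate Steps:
l(M) = -9 + M (l(M) = (-4 + M) - 5 = -9 + M)
R(z, X) = -7 + z
W(u) = 12*u (W(u) = 3*(u + (1*7)*u)/2 = 3*(u + 7*u)/2 = 3*(8*u)/2 = 12*u)
(W(N(4)) + R(-38, l(0)))² = (12*5 + (-7 - 38))² = (60 - 45)² = 15² = 225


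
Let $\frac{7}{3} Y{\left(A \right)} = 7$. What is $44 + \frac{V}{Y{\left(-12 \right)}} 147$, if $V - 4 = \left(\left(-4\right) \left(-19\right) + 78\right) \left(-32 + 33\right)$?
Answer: $7786$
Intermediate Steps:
$Y{\left(A \right)} = 3$ ($Y{\left(A \right)} = \frac{3}{7} \cdot 7 = 3$)
$V = 158$ ($V = 4 + \left(\left(-4\right) \left(-19\right) + 78\right) \left(-32 + 33\right) = 4 + \left(76 + 78\right) 1 = 4 + 154 \cdot 1 = 4 + 154 = 158$)
$44 + \frac{V}{Y{\left(-12 \right)}} 147 = 44 + \frac{158}{3} \cdot 147 = 44 + 7742 = 7786$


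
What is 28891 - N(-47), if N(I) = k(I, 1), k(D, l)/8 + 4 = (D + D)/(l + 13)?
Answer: 202837/7 ≈ 28977.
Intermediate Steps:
k(D, l) = -32 + 16*D/(13 + l) (k(D, l) = -32 + 8*((D + D)/(l + 13)) = -32 + 8*((2*D)/(13 + l)) = -32 + 8*(2*D/(13 + l)) = -32 + 16*D/(13 + l))
N(I) = -32 + 8*I/7 (N(I) = 16*(-26 + I - 2*1)/(13 + 1) = 16*(-26 + I - 2)/14 = 16*(1/14)*(-28 + I) = -32 + 8*I/7)
28891 - N(-47) = 28891 - (-32 + (8/7)*(-47)) = 28891 - (-32 - 376/7) = 28891 - 1*(-600/7) = 28891 + 600/7 = 202837/7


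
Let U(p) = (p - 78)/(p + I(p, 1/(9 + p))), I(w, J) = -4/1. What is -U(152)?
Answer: -½ ≈ -0.50000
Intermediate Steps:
I(w, J) = -4 (I(w, J) = -4*1 = -4)
U(p) = (-78 + p)/(-4 + p) (U(p) = (p - 78)/(p - 4) = (-78 + p)/(-4 + p))
-U(152) = -(-78 + 152)/(-4 + 152) = -74/148 = -1*½ = -½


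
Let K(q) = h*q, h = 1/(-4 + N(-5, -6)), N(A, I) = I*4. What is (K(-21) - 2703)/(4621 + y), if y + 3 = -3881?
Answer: -10809/2948 ≈ -3.6666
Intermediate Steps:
N(A, I) = 4*I
h = -1/28 (h = 1/(-4 + 4*(-6)) = 1/(-4 - 24) = 1/(-28) = -1/28 ≈ -0.035714)
y = -3884 (y = -3 - 3881 = -3884)
K(q) = -q/28
(K(-21) - 2703)/(4621 + y) = (-1/28*(-21) - 2703)/(4621 - 3884) = (¾ - 2703)/737 = -10809/4*1/737 = -10809/2948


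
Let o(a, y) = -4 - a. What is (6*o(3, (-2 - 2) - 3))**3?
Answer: -74088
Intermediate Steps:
(6*o(3, (-2 - 2) - 3))**3 = (6*(-4 - 1*3))**3 = (6*(-4 - 3))**3 = (6*(-7))**3 = (-42)**3 = -74088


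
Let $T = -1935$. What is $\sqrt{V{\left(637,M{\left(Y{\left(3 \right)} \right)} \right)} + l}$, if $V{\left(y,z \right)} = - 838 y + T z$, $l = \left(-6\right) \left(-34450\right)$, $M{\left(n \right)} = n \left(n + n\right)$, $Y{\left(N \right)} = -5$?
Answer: $4 i \sqrt{26491} \approx 651.04 i$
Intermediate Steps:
$M{\left(n \right)} = 2 n^{2}$ ($M{\left(n \right)} = n 2 n = 2 n^{2}$)
$l = 206700$
$V{\left(y,z \right)} = - 1935 z - 838 y$ ($V{\left(y,z \right)} = - 838 y - 1935 z = - 1935 z - 838 y$)
$\sqrt{V{\left(637,M{\left(Y{\left(3 \right)} \right)} \right)} + l} = \sqrt{\left(- 1935 \cdot 2 \left(-5\right)^{2} - 533806\right) + 206700} = \sqrt{\left(- 1935 \cdot 2 \cdot 25 - 533806\right) + 206700} = \sqrt{\left(\left(-1935\right) 50 - 533806\right) + 206700} = \sqrt{\left(-96750 - 533806\right) + 206700} = \sqrt{-630556 + 206700} = \sqrt{-423856} = 4 i \sqrt{26491}$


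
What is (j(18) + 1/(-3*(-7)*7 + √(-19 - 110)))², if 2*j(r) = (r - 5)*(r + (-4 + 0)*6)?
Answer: (-32659615*I + 447096*√129)/(6*(-3580*I + 49*√129)) ≈ 1520.5 + 0.040747*I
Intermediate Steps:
j(r) = (-24 + r)*(-5 + r)/2 (j(r) = ((r - 5)*(r + (-4 + 0)*6))/2 = ((-5 + r)*(r - 4*6))/2 = ((-5 + r)*(r - 24))/2 = ((-5 + r)*(-24 + r))/2 = ((-24 + r)*(-5 + r))/2 = (-24 + r)*(-5 + r)/2)
(j(18) + 1/(-3*(-7)*7 + √(-19 - 110)))² = ((60 + (½)*18² - 29/2*18) + 1/(-3*(-7)*7 + √(-19 - 110)))² = ((60 + (½)*324 - 261) + 1/(21*7 + √(-129)))² = ((60 + 162 - 261) + 1/(147 + I*√129))² = (-39 + 1/(147 + I*√129))²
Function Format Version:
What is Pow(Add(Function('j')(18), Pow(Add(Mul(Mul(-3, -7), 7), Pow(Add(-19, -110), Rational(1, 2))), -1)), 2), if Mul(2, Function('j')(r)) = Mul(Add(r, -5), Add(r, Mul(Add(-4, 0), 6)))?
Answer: Mul(Rational(1, 6), Pow(Add(Mul(-3580, I), Mul(49, Pow(129, Rational(1, 2)))), -1), Add(Mul(-32659615, I), Mul(447096, Pow(129, Rational(1, 2))))) ≈ Add(1520.5, Mul(0.040747, I))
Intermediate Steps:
Function('j')(r) = Mul(Rational(1, 2), Add(-24, r), Add(-5, r)) (Function('j')(r) = Mul(Rational(1, 2), Mul(Add(r, -5), Add(r, Mul(Add(-4, 0), 6)))) = Mul(Rational(1, 2), Mul(Add(-5, r), Add(r, Mul(-4, 6)))) = Mul(Rational(1, 2), Mul(Add(-5, r), Add(r, -24))) = Mul(Rational(1, 2), Mul(Add(-5, r), Add(-24, r))) = Mul(Rational(1, 2), Mul(Add(-24, r), Add(-5, r))) = Mul(Rational(1, 2), Add(-24, r), Add(-5, r)))
Pow(Add(Function('j')(18), Pow(Add(Mul(Mul(-3, -7), 7), Pow(Add(-19, -110), Rational(1, 2))), -1)), 2) = Pow(Add(Add(60, Mul(Rational(1, 2), Pow(18, 2)), Mul(Rational(-29, 2), 18)), Pow(Add(Mul(Mul(-3, -7), 7), Pow(Add(-19, -110), Rational(1, 2))), -1)), 2) = Pow(Add(Add(60, Mul(Rational(1, 2), 324), -261), Pow(Add(Mul(21, 7), Pow(-129, Rational(1, 2))), -1)), 2) = Pow(Add(Add(60, 162, -261), Pow(Add(147, Mul(I, Pow(129, Rational(1, 2)))), -1)), 2) = Pow(Add(-39, Pow(Add(147, Mul(I, Pow(129, Rational(1, 2)))), -1)), 2)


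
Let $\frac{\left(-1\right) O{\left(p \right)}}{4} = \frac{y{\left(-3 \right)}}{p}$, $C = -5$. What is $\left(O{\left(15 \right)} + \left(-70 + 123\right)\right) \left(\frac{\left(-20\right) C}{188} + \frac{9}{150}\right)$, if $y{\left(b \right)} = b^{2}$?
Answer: $\frac{351923}{11750} \approx 29.951$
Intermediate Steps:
$O{\left(p \right)} = - \frac{36}{p}$ ($O{\left(p \right)} = - 4 \frac{\left(-3\right)^{2}}{p} = - 4 \frac{9}{p} = - \frac{36}{p}$)
$\left(O{\left(15 \right)} + \left(-70 + 123\right)\right) \left(\frac{\left(-20\right) C}{188} + \frac{9}{150}\right) = \left(- \frac{36}{15} + \left(-70 + 123\right)\right) \left(\frac{\left(-20\right) \left(-5\right)}{188} + \frac{9}{150}\right) = \left(\left(-36\right) \frac{1}{15} + 53\right) \left(100 \cdot \frac{1}{188} + 9 \cdot \frac{1}{150}\right) = \left(- \frac{12}{5} + 53\right) \left(\frac{25}{47} + \frac{3}{50}\right) = \frac{253}{5} \cdot \frac{1391}{2350} = \frac{351923}{11750}$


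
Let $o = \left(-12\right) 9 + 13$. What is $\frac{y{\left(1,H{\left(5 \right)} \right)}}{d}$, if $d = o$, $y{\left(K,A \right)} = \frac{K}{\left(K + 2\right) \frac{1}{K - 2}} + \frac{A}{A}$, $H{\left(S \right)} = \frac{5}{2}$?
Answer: $- \frac{2}{285} \approx -0.0070175$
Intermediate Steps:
$H{\left(S \right)} = \frac{5}{2}$ ($H{\left(S \right)} = 5 \cdot \frac{1}{2} = \frac{5}{2}$)
$o = -95$ ($o = -108 + 13 = -95$)
$y{\left(K,A \right)} = 1 + \frac{K \left(-2 + K\right)}{2 + K}$ ($y{\left(K,A \right)} = \frac{K}{\left(2 + K\right) \frac{1}{-2 + K}} + 1 = \frac{K}{\frac{1}{-2 + K} \left(2 + K\right)} + 1 = K \frac{-2 + K}{2 + K} + 1 = \frac{K \left(-2 + K\right)}{2 + K} + 1 = 1 + \frac{K \left(-2 + K\right)}{2 + K}$)
$d = -95$
$\frac{y{\left(1,H{\left(5 \right)} \right)}}{d} = \frac{\frac{1}{2 + 1} \left(2 + 1^{2} - 1\right)}{-95} = \frac{2 + 1 - 1}{3} \left(- \frac{1}{95}\right) = \frac{1}{3} \cdot 2 \left(- \frac{1}{95}\right) = \frac{2}{3} \left(- \frac{1}{95}\right) = - \frac{2}{285}$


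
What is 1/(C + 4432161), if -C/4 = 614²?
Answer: 1/2924177 ≈ 3.4198e-7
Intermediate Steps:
C = -1507984 (C = -4*614² = -4*376996 = -1507984)
1/(C + 4432161) = 1/(-1507984 + 4432161) = 1/2924177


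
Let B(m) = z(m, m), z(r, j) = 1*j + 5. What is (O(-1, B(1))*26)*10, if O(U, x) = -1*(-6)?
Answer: 1560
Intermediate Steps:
z(r, j) = 5 + j (z(r, j) = j + 5 = 5 + j)
B(m) = 5 + m
O(U, x) = 6
(O(-1, B(1))*26)*10 = (6*26)*10 = 156*10 = 1560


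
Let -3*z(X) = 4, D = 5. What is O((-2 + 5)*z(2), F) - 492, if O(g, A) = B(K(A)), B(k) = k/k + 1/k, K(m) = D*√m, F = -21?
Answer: -491 - I*√21/105 ≈ -491.0 - 0.043644*I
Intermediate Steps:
K(m) = 5*√m
z(X) = -4/3 (z(X) = -⅓*4 = -4/3)
B(k) = 1 + 1/k
O(g, A) = (1 + 5*√A)/(5*√A) (O(g, A) = (1 + 5*√A)/((5*√A)) = (1/(5*√A))*(1 + 5*√A) = (1 + 5*√A)/(5*√A))
O((-2 + 5)*z(2), F) - 492 = (1 + 1/(5*√(-21))) - 492 = (1 + (-I*√21/21)/5) - 492 = (1 - I*√21/105) - 492 = -491 - I*√21/105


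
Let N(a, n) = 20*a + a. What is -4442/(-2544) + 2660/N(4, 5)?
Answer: 14167/424 ≈ 33.413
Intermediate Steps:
N(a, n) = 21*a
-4442/(-2544) + 2660/N(4, 5) = -4442/(-2544) + 2660/((21*4)) = -4442*(-1/2544) + 2660/84 = 2221/1272 + 2660*(1/84) = 2221/1272 + 95/3 = 14167/424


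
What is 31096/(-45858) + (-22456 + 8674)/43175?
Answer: -987292378/989959575 ≈ -0.99731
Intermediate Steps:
31096/(-45858) + (-22456 + 8674)/43175 = 31096*(-1/45858) - 13782*1/43175 = -15548/22929 - 13782/43175 = -987292378/989959575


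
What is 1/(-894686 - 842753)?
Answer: -1/1737439 ≈ -5.7556e-7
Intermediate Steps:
1/(-894686 - 842753) = 1/(-1737439) = -1/1737439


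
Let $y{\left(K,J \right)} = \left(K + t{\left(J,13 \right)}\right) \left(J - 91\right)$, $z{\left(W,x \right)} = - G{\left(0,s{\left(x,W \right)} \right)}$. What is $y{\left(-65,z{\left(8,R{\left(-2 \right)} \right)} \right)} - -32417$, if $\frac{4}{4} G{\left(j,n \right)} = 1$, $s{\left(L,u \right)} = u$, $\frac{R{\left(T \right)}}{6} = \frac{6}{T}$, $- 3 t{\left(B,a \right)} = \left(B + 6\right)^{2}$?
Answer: $\frac{117491}{3} \approx 39164.0$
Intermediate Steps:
$t{\left(B,a \right)} = - \frac{\left(6 + B\right)^{2}}{3}$ ($t{\left(B,a \right)} = - \frac{\left(B + 6\right)^{2}}{3} = - \frac{\left(6 + B\right)^{2}}{3}$)
$R{\left(T \right)} = \frac{36}{T}$ ($R{\left(T \right)} = 6 \frac{6}{T} = \frac{36}{T}$)
$G{\left(j,n \right)} = 1$
$z{\left(W,x \right)} = -1$ ($z{\left(W,x \right)} = \left(-1\right) 1 = -1$)
$y{\left(K,J \right)} = \left(-91 + J\right) \left(K - \frac{\left(6 + J\right)^{2}}{3}\right)$ ($y{\left(K,J \right)} = \left(K - \frac{\left(6 + J\right)^{2}}{3}\right) \left(J - 91\right) = \left(K - \frac{\left(6 + J\right)^{2}}{3}\right) \left(-91 + J\right) = \left(-91 + J\right) \left(K - \frac{\left(6 + J\right)^{2}}{3}\right)$)
$y{\left(-65,z{\left(8,R{\left(-2 \right)} \right)} \right)} - -32417 = \left(\left(-91\right) \left(-65\right) + \frac{91 \left(6 - 1\right)^{2}}{3} - -65 - - \frac{\left(6 - 1\right)^{2}}{3}\right) - -32417 = \left(5915 + \frac{91 \cdot 5^{2}}{3} + 65 - - \frac{5^{2}}{3}\right) + 32417 = \left(5915 + \frac{91}{3} \cdot 25 + 65 - \left(- \frac{1}{3}\right) 25\right) + 32417 = \left(5915 + \frac{2275}{3} + 65 + \frac{25}{3}\right) + 32417 = \frac{20240}{3} + 32417 = \frac{117491}{3}$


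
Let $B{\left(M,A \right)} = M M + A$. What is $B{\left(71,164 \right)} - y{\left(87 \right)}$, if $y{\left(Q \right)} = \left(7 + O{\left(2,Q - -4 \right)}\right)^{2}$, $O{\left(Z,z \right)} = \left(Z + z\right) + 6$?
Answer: $-6031$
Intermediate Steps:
$B{\left(M,A \right)} = A + M^{2}$ ($B{\left(M,A \right)} = M^{2} + A = A + M^{2}$)
$O{\left(Z,z \right)} = 6 + Z + z$
$y{\left(Q \right)} = \left(19 + Q\right)^{2}$ ($y{\left(Q \right)} = \left(7 + \left(6 + 2 + \left(Q - -4\right)\right)\right)^{2} = \left(7 + \left(6 + 2 + \left(Q + 4\right)\right)\right)^{2} = \left(7 + \left(6 + 2 + \left(4 + Q\right)\right)\right)^{2} = \left(7 + \left(12 + Q\right)\right)^{2} = \left(19 + Q\right)^{2}$)
$B{\left(71,164 \right)} - y{\left(87 \right)} = \left(164 + 71^{2}\right) - \left(19 + 87\right)^{2} = \left(164 + 5041\right) - 106^{2} = 5205 - 11236 = -6031$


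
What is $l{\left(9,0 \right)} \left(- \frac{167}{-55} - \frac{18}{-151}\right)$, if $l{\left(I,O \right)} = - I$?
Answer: $- \frac{235863}{8305} \approx -28.4$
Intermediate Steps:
$l{\left(9,0 \right)} \left(- \frac{167}{-55} - \frac{18}{-151}\right) = \left(-1\right) 9 \left(- \frac{167}{-55} - \frac{18}{-151}\right) = - 9 \left(\left(-167\right) \left(- \frac{1}{55}\right) - - \frac{18}{151}\right) = - 9 \left(\frac{167}{55} + \frac{18}{151}\right) = \left(-9\right) \frac{26207}{8305} = - \frac{235863}{8305}$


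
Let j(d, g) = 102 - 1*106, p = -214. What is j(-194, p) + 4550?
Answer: 4546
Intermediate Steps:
j(d, g) = -4 (j(d, g) = 102 - 106 = -4)
j(-194, p) + 4550 = -4 + 4550 = 4546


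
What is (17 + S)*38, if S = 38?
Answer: 2090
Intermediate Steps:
(17 + S)*38 = (17 + 38)*38 = 55*38 = 2090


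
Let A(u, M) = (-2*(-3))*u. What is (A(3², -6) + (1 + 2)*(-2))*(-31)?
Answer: -1488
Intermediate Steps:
A(u, M) = 6*u
(A(3², -6) + (1 + 2)*(-2))*(-31) = (6*3² + (1 + 2)*(-2))*(-31) = (6*9 + 3*(-2))*(-31) = (54 - 6)*(-31) = 48*(-31) = -1488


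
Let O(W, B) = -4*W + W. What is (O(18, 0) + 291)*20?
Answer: 4740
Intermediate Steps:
O(W, B) = -3*W
(O(18, 0) + 291)*20 = (-3*18 + 291)*20 = (-54 + 291)*20 = 237*20 = 4740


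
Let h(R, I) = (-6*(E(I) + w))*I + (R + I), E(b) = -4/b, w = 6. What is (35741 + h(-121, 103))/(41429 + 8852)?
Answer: 4577/7183 ≈ 0.63720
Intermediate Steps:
h(R, I) = I + R + I*(-36 + 24/I) (h(R, I) = (-6*(-4/I + 6))*I + (R + I) = (-6*(6 - 4/I))*I + (I + R) = (-36 + 24/I)*I + (I + R) = I*(-36 + 24/I) + (I + R) = I + R + I*(-36 + 24/I))
(35741 + h(-121, 103))/(41429 + 8852) = (35741 + (24 - 121 - 35*103))/(41429 + 8852) = (35741 + (24 - 121 - 3605))/50281 = (35741 - 3702)*(1/50281) = 32039*(1/50281) = 4577/7183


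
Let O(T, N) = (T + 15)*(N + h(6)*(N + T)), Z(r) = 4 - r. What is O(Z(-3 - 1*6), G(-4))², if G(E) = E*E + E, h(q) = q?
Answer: 20575296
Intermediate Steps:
G(E) = E + E² (G(E) = E² + E = E + E²)
O(T, N) = (15 + T)*(6*T + 7*N) (O(T, N) = (T + 15)*(N + 6*(N + T)) = (15 + T)*(N + (6*N + 6*T)) = (15 + T)*(6*T + 7*N))
O(Z(-3 - 1*6), G(-4))² = (6*(4 - (-3 - 1*6))² + 90*(4 - (-3 - 1*6)) + 105*(-4*(1 - 4)) + 7*(-4*(1 - 4))*(4 - (-3 - 1*6)))² = (6*(4 - (-3 - 6))² + 90*(4 - (-3 - 6)) + 105*(-4*(-3)) + 7*(-4*(-3))*(4 - (-3 - 6)))² = (6*(4 - 1*(-9))² + 90*(4 - 1*(-9)) + 105*12 + 7*12*(4 - 1*(-9)))² = (6*(4 + 9)² + 90*(4 + 9) + 1260 + 7*12*(4 + 9))² = (6*13² + 90*13 + 1260 + 7*12*13)² = (6*169 + 1170 + 1260 + 1092)² = (1014 + 1170 + 1260 + 1092)² = 4536² = 20575296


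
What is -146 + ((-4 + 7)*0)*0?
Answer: -146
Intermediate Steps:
-146 + ((-4 + 7)*0)*0 = -146 + (3*0)*0 = -146 + 0*0 = -146 + 0 = -146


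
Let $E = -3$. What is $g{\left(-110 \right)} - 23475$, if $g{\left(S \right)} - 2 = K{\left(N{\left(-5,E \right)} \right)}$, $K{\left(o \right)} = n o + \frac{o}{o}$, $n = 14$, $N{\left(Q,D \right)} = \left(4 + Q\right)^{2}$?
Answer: $-23458$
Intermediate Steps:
$K{\left(o \right)} = 1 + 14 o$ ($K{\left(o \right)} = 14 o + \frac{o}{o} = 14 o + 1 = 1 + 14 o$)
$g{\left(S \right)} = 17$ ($g{\left(S \right)} = 2 + \left(1 + 14 \left(4 - 5\right)^{2}\right) = 2 + \left(1 + 14 \left(-1\right)^{2}\right) = 2 + \left(1 + 14 \cdot 1\right) = 2 + \left(1 + 14\right) = 2 + 15 = 17$)
$g{\left(-110 \right)} - 23475 = 17 - 23475 = -23458$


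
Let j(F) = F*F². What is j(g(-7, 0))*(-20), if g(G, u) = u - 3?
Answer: 540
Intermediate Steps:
g(G, u) = -3 + u
j(F) = F³
j(g(-7, 0))*(-20) = (-3 + 0)³*(-20) = (-3)³*(-20) = -27*(-20) = 540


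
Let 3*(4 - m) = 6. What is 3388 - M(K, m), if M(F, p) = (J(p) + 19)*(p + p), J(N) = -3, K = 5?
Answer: 3324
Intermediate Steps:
m = 2 (m = 4 - ⅓*6 = 4 - 2 = 2)
M(F, p) = 32*p (M(F, p) = (-3 + 19)*(p + p) = 16*(2*p) = 32*p)
3388 - M(K, m) = 3388 - 32*2 = 3388 - 1*64 = 3388 - 64 = 3324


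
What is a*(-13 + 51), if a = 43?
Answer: 1634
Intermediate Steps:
a*(-13 + 51) = 43*(-13 + 51) = 43*38 = 1634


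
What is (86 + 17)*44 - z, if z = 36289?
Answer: -31757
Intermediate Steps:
(86 + 17)*44 - z = (86 + 17)*44 - 1*36289 = 103*44 - 36289 = 4532 - 36289 = -31757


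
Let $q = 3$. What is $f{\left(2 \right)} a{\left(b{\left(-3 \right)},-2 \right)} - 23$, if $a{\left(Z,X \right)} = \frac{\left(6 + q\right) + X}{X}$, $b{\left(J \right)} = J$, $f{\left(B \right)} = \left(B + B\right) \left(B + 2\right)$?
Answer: $-79$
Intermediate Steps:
$f{\left(B \right)} = 2 B \left(2 + B\right)$
$a{\left(Z,X \right)} = \frac{9 + X}{X}$ ($a{\left(Z,X \right)} = \frac{\left(6 + 3\right) + X}{X} = \frac{9 + X}{X}$)
$f{\left(2 \right)} a{\left(b{\left(-3 \right)},-2 \right)} - 23 = 2 \cdot 2 \left(2 + 2\right) \frac{9 - 2}{-2} - 23 = 2 \cdot 2 \cdot 4 \left(\left(- \frac{1}{2}\right) 7\right) - 23 = 16 \left(- \frac{7}{2}\right) - 23 = -56 - 23 = -79$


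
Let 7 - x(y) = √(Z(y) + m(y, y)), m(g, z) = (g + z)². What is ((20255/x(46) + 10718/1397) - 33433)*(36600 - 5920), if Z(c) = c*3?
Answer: -12259174957533920/11948541 - 621423400*√8602/8553 ≈ -1.0327e+9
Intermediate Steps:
Z(c) = 3*c
x(y) = 7 - √(3*y + 4*y²) (x(y) = 7 - √(3*y + (y + y)²) = 7 - √(3*y + (2*y)²) = 7 - √(3*y + 4*y²))
((20255/x(46) + 10718/1397) - 33433)*(36600 - 5920) = ((20255/(7 - √(46*(3 + 4*46))) + 10718/1397) - 33433)*(36600 - 5920) = ((20255/(7 - √(46*(3 + 184))) + 10718*(1/1397)) - 33433)*30680 = ((20255/(7 - √(46*187)) + 10718/1397) - 33433)*30680 = ((20255/(7 - √8602) + 10718/1397) - 33433)*30680 = ((10718/1397 + 20255/(7 - √8602)) - 33433)*30680 = (-46695183/1397 + 20255/(7 - √8602))*30680 = -1432608214440/1397 + 621423400/(7 - √8602)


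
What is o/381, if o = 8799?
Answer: 2933/127 ≈ 23.094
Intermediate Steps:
o/381 = 8799/381 = 8799*(1/381) = 2933/127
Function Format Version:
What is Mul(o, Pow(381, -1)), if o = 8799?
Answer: Rational(2933, 127) ≈ 23.094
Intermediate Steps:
Mul(o, Pow(381, -1)) = Mul(8799, Pow(381, -1)) = Mul(8799, Rational(1, 381)) = Rational(2933, 127)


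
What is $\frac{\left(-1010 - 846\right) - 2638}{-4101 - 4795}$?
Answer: $\frac{2247}{4448} \approx 0.50517$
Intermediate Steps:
$\frac{\left(-1010 - 846\right) - 2638}{-4101 - 4795} = \frac{\left(-1010 - 846\right) - 2638}{-8896} = \left(-1856 - 2638\right) \left(- \frac{1}{8896}\right) = \left(-4494\right) \left(- \frac{1}{8896}\right) = \frac{2247}{4448}$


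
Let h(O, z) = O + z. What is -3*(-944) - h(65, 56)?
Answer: 2711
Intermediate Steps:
-3*(-944) - h(65, 56) = -3*(-944) - (65 + 56) = 2832 - 1*121 = 2832 - 121 = 2711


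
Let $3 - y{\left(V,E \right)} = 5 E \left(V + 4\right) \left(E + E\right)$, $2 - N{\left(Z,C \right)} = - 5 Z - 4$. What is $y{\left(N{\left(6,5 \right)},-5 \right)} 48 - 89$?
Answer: $-479945$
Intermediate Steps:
$N{\left(Z,C \right)} = 6 + 5 Z$ ($N{\left(Z,C \right)} = 2 - \left(- 5 Z - 4\right) = 2 - \left(-4 - 5 Z\right) = 2 + \left(4 + 5 Z\right) = 6 + 5 Z$)
$y{\left(V,E \right)} = 3 - 10 E^{2} \left(4 + V\right)$ ($y{\left(V,E \right)} = 3 - 5 E \left(V + 4\right) \left(E + E\right) = 3 - 5 E \left(4 + V\right) 2 E = 3 - 5 E 2 E \left(4 + V\right) = 3 - 10 E^{2} \left(4 + V\right)$)
$y{\left(N{\left(6,5 \right)},-5 \right)} 48 - 89 = \left(3 - 40 \left(-5\right)^{2} - 10 \left(6 + 5 \cdot 6\right) \left(-5\right)^{2}\right) 48 - 89 = \left(3 - 1000 - 10 \left(6 + 30\right) 25\right) 48 - 89 = \left(3 - 1000 - 360 \cdot 25\right) 48 - 89 = \left(3 - 1000 - 9000\right) 48 - 89 = \left(-9997\right) 48 - 89 = -479856 - 89 = -479945$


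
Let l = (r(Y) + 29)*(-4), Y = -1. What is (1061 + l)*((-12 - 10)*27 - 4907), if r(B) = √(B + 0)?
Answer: -5198445 + 22004*I ≈ -5.1984e+6 + 22004.0*I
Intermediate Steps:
r(B) = √B
l = -116 - 4*I (l = (√(-1) + 29)*(-4) = (I + 29)*(-4) = (29 + I)*(-4) = -116 - 4*I ≈ -116.0 - 4.0*I)
(1061 + l)*((-12 - 10)*27 - 4907) = (1061 + (-116 - 4*I))*((-12 - 10)*27 - 4907) = (945 - 4*I)*(-22*27 - 4907) = (945 - 4*I)*(-594 - 4907) = (945 - 4*I)*(-5501) = -5198445 + 22004*I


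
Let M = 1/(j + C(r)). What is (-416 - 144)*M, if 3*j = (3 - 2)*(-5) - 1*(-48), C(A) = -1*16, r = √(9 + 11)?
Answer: 336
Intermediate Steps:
r = 2*√5 (r = √20 = 2*√5 ≈ 4.4721)
C(A) = -16
j = 43/3 (j = ((3 - 2)*(-5) - 1*(-48))/3 = (1*(-5) + 48)/3 = (-5 + 48)/3 = (⅓)*43 = 43/3 ≈ 14.333)
M = -⅗ (M = 1/(43/3 - 16) = 1/(-5/3) = -⅗ ≈ -0.60000)
(-416 - 144)*M = (-416 - 144)*(-⅗) = -560*(-⅗) = 336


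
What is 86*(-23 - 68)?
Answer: -7826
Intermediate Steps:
86*(-23 - 68) = 86*(-91) = -7826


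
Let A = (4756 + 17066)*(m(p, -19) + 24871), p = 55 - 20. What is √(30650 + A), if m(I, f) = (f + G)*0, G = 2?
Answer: 2*√135691403 ≈ 23297.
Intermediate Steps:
p = 35
m(I, f) = 0 (m(I, f) = (f + 2)*0 = (2 + f)*0 = 0)
A = 542734962 (A = (4756 + 17066)*(0 + 24871) = 21822*24871 = 542734962)
√(30650 + A) = √(30650 + 542734962) = √542765612 = 2*√135691403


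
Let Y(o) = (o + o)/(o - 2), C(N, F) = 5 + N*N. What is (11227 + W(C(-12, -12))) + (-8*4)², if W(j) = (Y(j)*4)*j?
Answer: 1978505/147 ≈ 13459.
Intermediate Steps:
C(N, F) = 5 + N²
Y(o) = 2*o/(-2 + o) (Y(o) = (2*o)/(-2 + o) = 2*o/(-2 + o))
W(j) = 8*j²/(-2 + j) (W(j) = ((2*j/(-2 + j))*4)*j = (8*j/(-2 + j))*j = 8*j²/(-2 + j))
(11227 + W(C(-12, -12))) + (-8*4)² = (11227 + 8*(5 + (-12)²)²/(-2 + (5 + (-12)²))) + (-8*4)² = (11227 + 8*(5 + 144)²/(-2 + (5 + 144))) + (-32)² = (11227 + 8*149²/(-2 + 149)) + 1024 = (11227 + 8*22201/147) + 1024 = (11227 + 8*22201*(1/147)) + 1024 = (11227 + 177608/147) + 1024 = 1827977/147 + 1024 = 1978505/147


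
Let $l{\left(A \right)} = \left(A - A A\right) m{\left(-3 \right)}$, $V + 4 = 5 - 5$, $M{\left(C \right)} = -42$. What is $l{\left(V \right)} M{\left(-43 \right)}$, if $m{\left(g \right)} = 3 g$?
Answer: $-7560$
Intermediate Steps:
$V = -4$ ($V = -4 + \left(5 - 5\right) = -4 + 0 = -4$)
$l{\left(A \right)} = - 9 A + 9 A^{2}$ ($l{\left(A \right)} = \left(A - A A\right) 3 \left(-3\right) = \left(A - A^{2}\right) \left(-9\right) = - 9 A + 9 A^{2}$)
$l{\left(V \right)} M{\left(-43 \right)} = 9 \left(-4\right) \left(-1 - 4\right) \left(-42\right) = 9 \left(-4\right) \left(-5\right) \left(-42\right) = 180 \left(-42\right) = -7560$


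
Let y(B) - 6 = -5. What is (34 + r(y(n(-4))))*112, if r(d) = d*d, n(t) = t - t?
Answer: 3920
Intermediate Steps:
n(t) = 0
y(B) = 1 (y(B) = 6 - 5 = 1)
r(d) = d**2
(34 + r(y(n(-4))))*112 = (34 + 1**2)*112 = (34 + 1)*112 = 35*112 = 3920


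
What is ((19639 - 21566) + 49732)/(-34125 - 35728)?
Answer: -47805/69853 ≈ -0.68437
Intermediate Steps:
((19639 - 21566) + 49732)/(-34125 - 35728) = (-1927 + 49732)/(-69853) = 47805*(-1/69853) = -47805/69853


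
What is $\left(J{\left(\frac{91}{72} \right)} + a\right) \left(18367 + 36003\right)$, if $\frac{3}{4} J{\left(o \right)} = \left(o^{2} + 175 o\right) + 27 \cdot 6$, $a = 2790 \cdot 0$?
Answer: $\frac{54225620465}{1944} \approx 2.7894 \cdot 10^{7}$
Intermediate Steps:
$a = 0$
$J{\left(o \right)} = 216 + \frac{4 o^{2}}{3} + \frac{700 o}{3}$ ($J{\left(o \right)} = \frac{4 \left(\left(o^{2} + 175 o\right) + 27 \cdot 6\right)}{3} = \frac{4 \left(\left(o^{2} + 175 o\right) + 162\right)}{3} = \frac{4 \left(162 + o^{2} + 175 o\right)}{3} = 216 + \frac{4 o^{2}}{3} + \frac{700 o}{3}$)
$\left(J{\left(\frac{91}{72} \right)} + a\right) \left(18367 + 36003\right) = \left(\left(216 + \frac{4 \left(\frac{91}{72}\right)^{2}}{3} + \frac{700 \cdot \frac{91}{72}}{3}\right) + 0\right) \left(18367 + 36003\right) = \left(\left(216 + \frac{4 \left(91 \cdot \frac{1}{72}\right)^{2}}{3} + \frac{700 \cdot 91 \cdot \frac{1}{72}}{3}\right) + 0\right) 54370 = \left(\left(216 + \frac{4 \left(\frac{91}{72}\right)^{2}}{3} + \frac{700}{3} \cdot \frac{91}{72}\right) + 0\right) 54370 = \left(\left(216 + \frac{4}{3} \cdot \frac{8281}{5184} + \frac{15925}{54}\right) + 0\right) 54370 = \left(\left(216 + \frac{8281}{3888} + \frac{15925}{54}\right) + 0\right) 54370 = \left(\frac{1994689}{3888} + 0\right) 54370 = \frac{1994689}{3888} \cdot 54370 = \frac{54225620465}{1944}$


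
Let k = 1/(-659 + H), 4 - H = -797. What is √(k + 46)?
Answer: √927686/142 ≈ 6.7829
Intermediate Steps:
H = 801 (H = 4 - 1*(-797) = 4 + 797 = 801)
k = 1/142 (k = 1/(-659 + 801) = 1/142 ≈ 0.0070423)
√(k + 46) = √(1/142 + 46) = √(6533/142) = √927686/142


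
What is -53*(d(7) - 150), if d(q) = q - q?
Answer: 7950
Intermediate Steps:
d(q) = 0
-53*(d(7) - 150) = -53*(0 - 150) = -53*(-150) = 7950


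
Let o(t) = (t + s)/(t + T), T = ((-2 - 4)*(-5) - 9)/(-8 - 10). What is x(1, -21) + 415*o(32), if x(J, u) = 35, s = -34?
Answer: 299/37 ≈ 8.0811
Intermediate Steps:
T = -7/6 (T = (-6*(-5) - 9)/(-18) = (30 - 9)*(-1/18) = 21*(-1/18) = -7/6 ≈ -1.1667)
o(t) = (-34 + t)/(-7/6 + t) (o(t) = (t - 34)/(t - 7/6) = (-34 + t)/(-7/6 + t))
x(1, -21) + 415*o(32) = 35 + 415*(6*(-34 + 32)/(-7 + 6*32)) = 35 + 415*(6*(-2)/(-7 + 192)) = 35 + 415*(6*(-2)/185) = 35 + 415*(6*(1/185)*(-2)) = 35 + 415*(-12/185) = 35 - 996/37 = 299/37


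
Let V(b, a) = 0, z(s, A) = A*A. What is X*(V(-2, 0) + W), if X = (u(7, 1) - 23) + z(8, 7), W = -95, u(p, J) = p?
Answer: -3135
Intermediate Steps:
z(s, A) = A²
X = 33 (X = (7 - 23) + 7² = -16 + 49 = 33)
X*(V(-2, 0) + W) = 33*(0 - 95) = 33*(-95) = -3135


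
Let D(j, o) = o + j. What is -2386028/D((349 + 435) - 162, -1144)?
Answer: 1193014/261 ≈ 4570.9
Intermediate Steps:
D(j, o) = j + o
-2386028/D((349 + 435) - 162, -1144) = -2386028/(((349 + 435) - 162) - 1144) = -2386028/((784 - 162) - 1144) = -2386028/(622 - 1144) = -2386028/(-522) = -2386028*(-1/522) = 1193014/261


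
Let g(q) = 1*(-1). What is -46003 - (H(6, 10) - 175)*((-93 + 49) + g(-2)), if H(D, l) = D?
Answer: -53608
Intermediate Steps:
g(q) = -1
-46003 - (H(6, 10) - 175)*((-93 + 49) + g(-2)) = -46003 - (6 - 175)*((-93 + 49) - 1) = -46003 - (-169)*(-44 - 1) = -46003 - (-169)*(-45) = -46003 - 1*7605 = -46003 - 7605 = -53608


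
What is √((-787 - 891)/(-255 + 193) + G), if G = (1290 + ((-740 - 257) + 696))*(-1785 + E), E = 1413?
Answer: 7*I*√7214971/31 ≈ 606.53*I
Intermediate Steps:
G = -367908 (G = (1290 + ((-740 - 257) + 696))*(-1785 + 1413) = (1290 + (-997 + 696))*(-372) = (1290 - 301)*(-372) = 989*(-372) = -367908)
√((-787 - 891)/(-255 + 193) + G) = √((-787 - 891)/(-255 + 193) - 367908) = √(-1678/(-62) - 367908) = √(-1678*(-1/62) - 367908) = √(839/31 - 367908) = √(-11404309/31) = 7*I*√7214971/31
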